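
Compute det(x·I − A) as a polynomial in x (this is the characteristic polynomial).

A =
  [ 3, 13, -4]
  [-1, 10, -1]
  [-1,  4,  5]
x^3 - 18*x^2 + 108*x - 216

Expanding det(x·I − A) (e.g. by cofactor expansion or by noting that A is similar to its Jordan form J, which has the same characteristic polynomial as A) gives
  χ_A(x) = x^3 - 18*x^2 + 108*x - 216
which factors as (x - 6)^3. The eigenvalues (with algebraic multiplicities) are λ = 6 with multiplicity 3.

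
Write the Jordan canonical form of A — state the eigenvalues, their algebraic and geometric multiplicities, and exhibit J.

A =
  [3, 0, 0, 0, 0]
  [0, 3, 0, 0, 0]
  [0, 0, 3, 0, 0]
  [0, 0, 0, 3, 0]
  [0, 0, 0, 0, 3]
J_1(3) ⊕ J_1(3) ⊕ J_1(3) ⊕ J_1(3) ⊕ J_1(3)

The characteristic polynomial is
  det(x·I − A) = x^5 - 15*x^4 + 90*x^3 - 270*x^2 + 405*x - 243 = (x - 3)^5

Eigenvalues and multiplicities (the geometric multiplicity of λ is n − rank(A − λI), which equals the number of Jordan blocks for λ):
  λ = 3: algebraic multiplicity = 5, geometric multiplicity = 5

Determining the block sizes for each eigenvalue:
  λ = 3: gm = am = 5, so every block has size 1 → block sizes [1, 1, 1, 1, 1]

Assembling the blocks gives a Jordan form
J =
  [3, 0, 0, 0, 0]
  [0, 3, 0, 0, 0]
  [0, 0, 3, 0, 0]
  [0, 0, 0, 3, 0]
  [0, 0, 0, 0, 3]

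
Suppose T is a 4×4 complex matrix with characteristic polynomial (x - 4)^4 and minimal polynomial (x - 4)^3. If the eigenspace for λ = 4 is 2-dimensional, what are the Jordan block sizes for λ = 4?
Block sizes for λ = 4: [3, 1]

Step 1 — from the characteristic polynomial, algebraic multiplicity of λ = 4 is 4. From dim ker(T − (4)·I) = 2, there are exactly 2 Jordan blocks for λ = 4.
Step 2 — from the minimal polynomial, the factor (x − 4)^3 tells us the largest block for λ = 4 has size 3.
Step 3 — with total size 4, 2 blocks, and largest block 3, the block sizes (in nonincreasing order) are [3, 1].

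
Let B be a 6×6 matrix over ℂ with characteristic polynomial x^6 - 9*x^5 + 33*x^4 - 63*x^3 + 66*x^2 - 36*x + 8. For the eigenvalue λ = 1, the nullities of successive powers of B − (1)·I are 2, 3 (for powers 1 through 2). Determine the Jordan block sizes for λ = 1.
Block sizes for λ = 1: [2, 1]

From the dimensions of kernels of powers, the number of Jordan blocks of size at least j is d_j − d_{j−1} where d_j = dim ker(N^j) (with d_0 = 0). Computing the differences gives [2, 1].
The number of blocks of size exactly k is (#blocks of size ≥ k) − (#blocks of size ≥ k + 1), so the partition is: 1 block(s) of size 1, 1 block(s) of size 2.
In nonincreasing order the block sizes are [2, 1].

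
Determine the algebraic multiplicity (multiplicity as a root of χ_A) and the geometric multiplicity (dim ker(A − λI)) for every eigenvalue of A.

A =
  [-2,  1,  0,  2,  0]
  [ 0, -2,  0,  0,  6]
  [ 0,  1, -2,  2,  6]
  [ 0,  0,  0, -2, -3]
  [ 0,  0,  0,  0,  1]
λ = -2: alg = 4, geom = 3; λ = 1: alg = 1, geom = 1

Step 1 — factor the characteristic polynomial to read off the algebraic multiplicities:
  χ_A(x) = (x - 1)*(x + 2)^4

Step 2 — compute geometric multiplicities via the rank-nullity identity g(λ) = n − rank(A − λI):
  rank(A − (-2)·I) = 2, so dim ker(A − (-2)·I) = n − 2 = 3
  rank(A − (1)·I) = 4, so dim ker(A − (1)·I) = n − 4 = 1

Summary:
  λ = -2: algebraic multiplicity = 4, geometric multiplicity = 3
  λ = 1: algebraic multiplicity = 1, geometric multiplicity = 1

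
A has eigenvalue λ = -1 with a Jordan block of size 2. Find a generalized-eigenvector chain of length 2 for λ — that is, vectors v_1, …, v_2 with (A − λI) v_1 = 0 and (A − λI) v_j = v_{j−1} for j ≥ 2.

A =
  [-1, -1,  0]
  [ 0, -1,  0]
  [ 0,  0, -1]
A Jordan chain for λ = -1 of length 2:
v_1 = (-1, 0, 0)ᵀ
v_2 = (0, 1, 0)ᵀ

Let N = A − (-1)·I. We want v_2 with N^2 v_2 = 0 but N^1 v_2 ≠ 0; then v_{j-1} := N · v_j for j = 2, …, 2.

Pick v_2 = (0, 1, 0)ᵀ.
Then v_1 = N · v_2 = (-1, 0, 0)ᵀ.

Sanity check: (A − (-1)·I) v_1 = (0, 0, 0)ᵀ = 0. ✓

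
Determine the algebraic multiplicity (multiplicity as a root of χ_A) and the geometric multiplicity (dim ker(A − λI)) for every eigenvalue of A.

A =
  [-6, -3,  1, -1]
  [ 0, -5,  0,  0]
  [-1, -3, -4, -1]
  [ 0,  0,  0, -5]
λ = -5: alg = 4, geom = 3

Step 1 — factor the characteristic polynomial to read off the algebraic multiplicities:
  χ_A(x) = (x + 5)^4

Step 2 — compute geometric multiplicities via the rank-nullity identity g(λ) = n − rank(A − λI):
  rank(A − (-5)·I) = 1, so dim ker(A − (-5)·I) = n − 1 = 3

Summary:
  λ = -5: algebraic multiplicity = 4, geometric multiplicity = 3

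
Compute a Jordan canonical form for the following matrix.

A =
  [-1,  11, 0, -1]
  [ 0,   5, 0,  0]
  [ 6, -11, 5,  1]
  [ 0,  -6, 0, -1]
J_2(-1) ⊕ J_1(5) ⊕ J_1(5)

The characteristic polynomial is
  det(x·I − A) = x^4 - 8*x^3 + 6*x^2 + 40*x + 25 = (x - 5)^2*(x + 1)^2

Eigenvalues and multiplicities (the geometric multiplicity of λ is n − rank(A − λI), which equals the number of Jordan blocks for λ):
  λ = -1: algebraic multiplicity = 2, geometric multiplicity = 1
  λ = 5: algebraic multiplicity = 2, geometric multiplicity = 2

Determining the block sizes for each eigenvalue:
  λ = -1: one block (gm = 1), so the single block has size am = 2 → block sizes [2]
  λ = 5: gm = am = 2, so every block has size 1 → block sizes [1, 1]

Assembling the blocks gives a Jordan form
J =
  [-1,  1, 0, 0]
  [ 0, -1, 0, 0]
  [ 0,  0, 5, 0]
  [ 0,  0, 0, 5]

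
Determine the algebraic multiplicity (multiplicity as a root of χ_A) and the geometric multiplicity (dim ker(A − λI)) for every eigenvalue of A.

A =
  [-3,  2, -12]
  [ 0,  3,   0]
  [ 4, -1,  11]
λ = 3: alg = 2, geom = 1; λ = 5: alg = 1, geom = 1

Step 1 — factor the characteristic polynomial to read off the algebraic multiplicities:
  χ_A(x) = (x - 5)*(x - 3)^2

Step 2 — compute geometric multiplicities via the rank-nullity identity g(λ) = n − rank(A − λI):
  rank(A − (3)·I) = 2, so dim ker(A − (3)·I) = n − 2 = 1
  rank(A − (5)·I) = 2, so dim ker(A − (5)·I) = n − 2 = 1

Summary:
  λ = 3: algebraic multiplicity = 2, geometric multiplicity = 1
  λ = 5: algebraic multiplicity = 1, geometric multiplicity = 1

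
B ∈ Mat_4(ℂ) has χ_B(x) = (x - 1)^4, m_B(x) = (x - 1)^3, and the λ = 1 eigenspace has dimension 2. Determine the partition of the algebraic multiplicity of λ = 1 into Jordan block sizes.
Block sizes for λ = 1: [3, 1]

Step 1 — from the characteristic polynomial, algebraic multiplicity of λ = 1 is 4. From dim ker(B − (1)·I) = 2, there are exactly 2 Jordan blocks for λ = 1.
Step 2 — from the minimal polynomial, the factor (x − 1)^3 tells us the largest block for λ = 1 has size 3.
Step 3 — with total size 4, 2 blocks, and largest block 3, the block sizes (in nonincreasing order) are [3, 1].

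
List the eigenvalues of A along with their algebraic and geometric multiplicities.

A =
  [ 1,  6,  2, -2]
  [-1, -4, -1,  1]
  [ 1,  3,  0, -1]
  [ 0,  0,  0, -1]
λ = -1: alg = 4, geom = 3

Step 1 — factor the characteristic polynomial to read off the algebraic multiplicities:
  χ_A(x) = (x + 1)^4

Step 2 — compute geometric multiplicities via the rank-nullity identity g(λ) = n − rank(A − λI):
  rank(A − (-1)·I) = 1, so dim ker(A − (-1)·I) = n − 1 = 3

Summary:
  λ = -1: algebraic multiplicity = 4, geometric multiplicity = 3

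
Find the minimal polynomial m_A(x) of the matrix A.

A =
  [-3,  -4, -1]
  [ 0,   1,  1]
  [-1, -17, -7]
x^3 + 9*x^2 + 27*x + 27

The characteristic polynomial is χ_A(x) = (x + 3)^3, so the eigenvalues are known. The minimal polynomial is
  m_A(x) = Π_λ (x − λ)^{k_λ}
where k_λ is the size of the *largest* Jordan block for λ (equivalently, the smallest k with (A − λI)^k v = 0 for every generalised eigenvector v of λ).

  λ = -3: largest Jordan block has size 3, contributing (x + 3)^3

So m_A(x) = (x + 3)^3 = x^3 + 9*x^2 + 27*x + 27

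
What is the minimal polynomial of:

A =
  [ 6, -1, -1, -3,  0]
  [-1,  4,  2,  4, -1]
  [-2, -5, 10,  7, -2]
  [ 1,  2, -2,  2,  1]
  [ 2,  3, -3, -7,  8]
x^3 - 18*x^2 + 108*x - 216

The characteristic polynomial is χ_A(x) = (x - 6)^5, so the eigenvalues are known. The minimal polynomial is
  m_A(x) = Π_λ (x − λ)^{k_λ}
where k_λ is the size of the *largest* Jordan block for λ (equivalently, the smallest k with (A − λI)^k v = 0 for every generalised eigenvector v of λ).

  λ = 6: largest Jordan block has size 3, contributing (x − 6)^3

So m_A(x) = (x - 6)^3 = x^3 - 18*x^2 + 108*x - 216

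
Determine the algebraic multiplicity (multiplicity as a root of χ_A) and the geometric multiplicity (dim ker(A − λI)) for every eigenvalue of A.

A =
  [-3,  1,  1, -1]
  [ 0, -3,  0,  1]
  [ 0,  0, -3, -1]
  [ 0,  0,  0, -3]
λ = -3: alg = 4, geom = 2

Step 1 — factor the characteristic polynomial to read off the algebraic multiplicities:
  χ_A(x) = (x + 3)^4

Step 2 — compute geometric multiplicities via the rank-nullity identity g(λ) = n − rank(A − λI):
  rank(A − (-3)·I) = 2, so dim ker(A − (-3)·I) = n − 2 = 2

Summary:
  λ = -3: algebraic multiplicity = 4, geometric multiplicity = 2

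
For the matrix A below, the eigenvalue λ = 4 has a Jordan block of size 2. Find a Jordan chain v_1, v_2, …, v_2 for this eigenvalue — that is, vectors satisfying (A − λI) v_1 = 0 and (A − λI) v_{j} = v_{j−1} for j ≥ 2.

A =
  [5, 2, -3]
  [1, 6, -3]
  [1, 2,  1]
A Jordan chain for λ = 4 of length 2:
v_1 = (1, 1, 1)ᵀ
v_2 = (1, 0, 0)ᵀ

Let N = A − (4)·I. We want v_2 with N^2 v_2 = 0 but N^1 v_2 ≠ 0; then v_{j-1} := N · v_j for j = 2, …, 2.

Pick v_2 = (1, 0, 0)ᵀ.
Then v_1 = N · v_2 = (1, 1, 1)ᵀ.

Sanity check: (A − (4)·I) v_1 = (0, 0, 0)ᵀ = 0. ✓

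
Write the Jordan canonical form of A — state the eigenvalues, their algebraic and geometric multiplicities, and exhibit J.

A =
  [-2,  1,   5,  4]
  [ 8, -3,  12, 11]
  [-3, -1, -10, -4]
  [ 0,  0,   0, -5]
J_3(-5) ⊕ J_1(-5)

The characteristic polynomial is
  det(x·I − A) = x^4 + 20*x^3 + 150*x^2 + 500*x + 625 = (x + 5)^4

Eigenvalues and multiplicities (the geometric multiplicity of λ is n − rank(A − λI), which equals the number of Jordan blocks for λ):
  λ = -5: algebraic multiplicity = 4, geometric multiplicity = 2

Determining the block sizes for each eigenvalue:
  λ = -5: with am = 4 and gm = 2, the partition is not yet determined (e.g. several partitions of 4 into 2 parts exist). Let N = A − (-5)·I. Computing rank(N^1) = 2, rank(N^2) = 1, rank(N^3) = 0; the number of blocks of size ≥ j is rank(N^{j−1}) − rank(N^j), giving [2, 1, 1]. So we have 1 block(s) of size 3, 1 block(s) of size 1 → block sizes [3, 1]

Assembling the blocks gives a Jordan form
J =
  [-5,  1,  0,  0]
  [ 0, -5,  1,  0]
  [ 0,  0, -5,  0]
  [ 0,  0,  0, -5]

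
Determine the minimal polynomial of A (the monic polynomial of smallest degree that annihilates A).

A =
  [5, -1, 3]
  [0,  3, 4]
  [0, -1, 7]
x^3 - 15*x^2 + 75*x - 125

The characteristic polynomial is χ_A(x) = (x - 5)^3, so the eigenvalues are known. The minimal polynomial is
  m_A(x) = Π_λ (x − λ)^{k_λ}
where k_λ is the size of the *largest* Jordan block for λ (equivalently, the smallest k with (A − λI)^k v = 0 for every generalised eigenvector v of λ).

  λ = 5: largest Jordan block has size 3, contributing (x − 5)^3

So m_A(x) = (x - 5)^3 = x^3 - 15*x^2 + 75*x - 125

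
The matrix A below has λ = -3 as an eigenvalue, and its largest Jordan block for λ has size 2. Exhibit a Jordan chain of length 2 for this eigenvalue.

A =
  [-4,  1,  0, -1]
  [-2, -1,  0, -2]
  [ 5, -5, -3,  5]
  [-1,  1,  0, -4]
A Jordan chain for λ = -3 of length 2:
v_1 = (-1, -2, 5, -1)ᵀ
v_2 = (1, 0, 0, 0)ᵀ

Let N = A − (-3)·I. We want v_2 with N^2 v_2 = 0 but N^1 v_2 ≠ 0; then v_{j-1} := N · v_j for j = 2, …, 2.

Pick v_2 = (1, 0, 0, 0)ᵀ.
Then v_1 = N · v_2 = (-1, -2, 5, -1)ᵀ.

Sanity check: (A − (-3)·I) v_1 = (0, 0, 0, 0)ᵀ = 0. ✓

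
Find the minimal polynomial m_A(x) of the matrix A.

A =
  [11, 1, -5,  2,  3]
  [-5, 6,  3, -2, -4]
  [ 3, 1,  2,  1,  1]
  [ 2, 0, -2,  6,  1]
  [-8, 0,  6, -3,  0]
x^3 - 15*x^2 + 75*x - 125

The characteristic polynomial is χ_A(x) = (x - 5)^5, so the eigenvalues are known. The minimal polynomial is
  m_A(x) = Π_λ (x − λ)^{k_λ}
where k_λ is the size of the *largest* Jordan block for λ (equivalently, the smallest k with (A − λI)^k v = 0 for every generalised eigenvector v of λ).

  λ = 5: largest Jordan block has size 3, contributing (x − 5)^3

So m_A(x) = (x - 5)^3 = x^3 - 15*x^2 + 75*x - 125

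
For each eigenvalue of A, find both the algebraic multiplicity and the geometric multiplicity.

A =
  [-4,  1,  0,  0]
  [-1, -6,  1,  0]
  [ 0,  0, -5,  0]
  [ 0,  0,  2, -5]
λ = -5: alg = 4, geom = 2

Step 1 — factor the characteristic polynomial to read off the algebraic multiplicities:
  χ_A(x) = (x + 5)^4

Step 2 — compute geometric multiplicities via the rank-nullity identity g(λ) = n − rank(A − λI):
  rank(A − (-5)·I) = 2, so dim ker(A − (-5)·I) = n − 2 = 2

Summary:
  λ = -5: algebraic multiplicity = 4, geometric multiplicity = 2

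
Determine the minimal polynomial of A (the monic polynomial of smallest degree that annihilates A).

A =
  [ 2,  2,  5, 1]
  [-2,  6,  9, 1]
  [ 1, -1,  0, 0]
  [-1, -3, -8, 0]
x^2 - 4*x + 4

The characteristic polynomial is χ_A(x) = (x - 2)^4, so the eigenvalues are known. The minimal polynomial is
  m_A(x) = Π_λ (x − λ)^{k_λ}
where k_λ is the size of the *largest* Jordan block for λ (equivalently, the smallest k with (A − λI)^k v = 0 for every generalised eigenvector v of λ).

  λ = 2: largest Jordan block has size 2, contributing (x − 2)^2

So m_A(x) = (x - 2)^2 = x^2 - 4*x + 4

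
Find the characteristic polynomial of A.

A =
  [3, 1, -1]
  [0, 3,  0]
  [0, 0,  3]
x^3 - 9*x^2 + 27*x - 27

Expanding det(x·I − A) (e.g. by cofactor expansion or by noting that A is similar to its Jordan form J, which has the same characteristic polynomial as A) gives
  χ_A(x) = x^3 - 9*x^2 + 27*x - 27
which factors as (x - 3)^3. The eigenvalues (with algebraic multiplicities) are λ = 3 with multiplicity 3.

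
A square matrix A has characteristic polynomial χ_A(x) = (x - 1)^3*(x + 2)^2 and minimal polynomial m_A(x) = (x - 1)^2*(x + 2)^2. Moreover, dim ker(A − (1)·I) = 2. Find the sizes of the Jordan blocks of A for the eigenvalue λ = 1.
Block sizes for λ = 1: [2, 1]

Step 1 — from the characteristic polynomial, algebraic multiplicity of λ = 1 is 3. From dim ker(A − (1)·I) = 2, there are exactly 2 Jordan blocks for λ = 1.
Step 2 — from the minimal polynomial, the factor (x − 1)^2 tells us the largest block for λ = 1 has size 2.
Step 3 — with total size 3, 2 blocks, and largest block 2, the block sizes (in nonincreasing order) are [2, 1].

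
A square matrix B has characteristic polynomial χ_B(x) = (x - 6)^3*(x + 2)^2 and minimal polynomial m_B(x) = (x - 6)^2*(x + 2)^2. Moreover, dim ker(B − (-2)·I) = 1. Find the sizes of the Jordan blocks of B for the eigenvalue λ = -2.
Block sizes for λ = -2: [2]

Step 1 — from the characteristic polynomial, algebraic multiplicity of λ = -2 is 2. From dim ker(B − (-2)·I) = 1, there are exactly 1 Jordan blocks for λ = -2.
Step 2 — from the minimal polynomial, the factor (x + 2)^2 tells us the largest block for λ = -2 has size 2.
Step 3 — with total size 2, 1 blocks, and largest block 2, the block sizes (in nonincreasing order) are [2].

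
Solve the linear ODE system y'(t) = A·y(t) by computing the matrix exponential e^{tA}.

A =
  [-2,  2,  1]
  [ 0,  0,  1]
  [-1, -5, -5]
e^{tA} =
  [-t*exp(-2*t) + 2*exp(-2*t) - exp(-3*t), t*exp(-2*t) + exp(-2*t) - exp(-3*t), exp(-2*t) - exp(-3*t)]
  [-t*exp(-2*t) + exp(-2*t) - exp(-3*t), t*exp(-2*t) + 2*exp(-2*t) - exp(-3*t), exp(-2*t) - exp(-3*t)]
  [2*t*exp(-2*t) - 3*exp(-2*t) + 3*exp(-3*t), -2*t*exp(-2*t) - 3*exp(-2*t) + 3*exp(-3*t), -2*exp(-2*t) + 3*exp(-3*t)]

Strategy: write A = P · J · P⁻¹ where J is a Jordan canonical form, so e^{tA} = P · e^{tJ} · P⁻¹, and e^{tJ} can be computed block-by-block.

A has Jordan form
J =
  [-3,  0,  0]
  [ 0, -2,  1]
  [ 0,  0, -2]
(up to reordering of blocks).

Per-block formulas:
  For a 2×2 Jordan block J_2(-2): exp(t · J_2(-2)) = e^(-2t)·(I + t·N), where N is the 2×2 nilpotent shift.
  For a 1×1 block at λ = -3: exp(t · [-3]) = [e^(-3t)].

After assembling e^{tJ} and conjugating by P, we get:

e^{tA} =
  [-t*exp(-2*t) + 2*exp(-2*t) - exp(-3*t), t*exp(-2*t) + exp(-2*t) - exp(-3*t), exp(-2*t) - exp(-3*t)]
  [-t*exp(-2*t) + exp(-2*t) - exp(-3*t), t*exp(-2*t) + 2*exp(-2*t) - exp(-3*t), exp(-2*t) - exp(-3*t)]
  [2*t*exp(-2*t) - 3*exp(-2*t) + 3*exp(-3*t), -2*t*exp(-2*t) - 3*exp(-2*t) + 3*exp(-3*t), -2*exp(-2*t) + 3*exp(-3*t)]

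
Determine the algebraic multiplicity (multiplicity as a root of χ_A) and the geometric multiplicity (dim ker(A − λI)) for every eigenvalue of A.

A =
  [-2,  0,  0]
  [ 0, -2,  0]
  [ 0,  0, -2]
λ = -2: alg = 3, geom = 3

Step 1 — factor the characteristic polynomial to read off the algebraic multiplicities:
  χ_A(x) = (x + 2)^3

Step 2 — compute geometric multiplicities via the rank-nullity identity g(λ) = n − rank(A − λI):
  rank(A − (-2)·I) = 0, so dim ker(A − (-2)·I) = n − 0 = 3

Summary:
  λ = -2: algebraic multiplicity = 3, geometric multiplicity = 3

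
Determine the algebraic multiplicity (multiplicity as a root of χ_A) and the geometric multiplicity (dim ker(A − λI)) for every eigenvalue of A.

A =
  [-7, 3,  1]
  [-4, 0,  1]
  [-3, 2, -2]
λ = -3: alg = 3, geom = 1

Step 1 — factor the characteristic polynomial to read off the algebraic multiplicities:
  χ_A(x) = (x + 3)^3

Step 2 — compute geometric multiplicities via the rank-nullity identity g(λ) = n − rank(A − λI):
  rank(A − (-3)·I) = 2, so dim ker(A − (-3)·I) = n − 2 = 1

Summary:
  λ = -3: algebraic multiplicity = 3, geometric multiplicity = 1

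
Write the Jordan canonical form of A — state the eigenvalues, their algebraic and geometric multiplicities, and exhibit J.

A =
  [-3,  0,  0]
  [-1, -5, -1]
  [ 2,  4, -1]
J_2(-3) ⊕ J_1(-3)

The characteristic polynomial is
  det(x·I − A) = x^3 + 9*x^2 + 27*x + 27 = (x + 3)^3

Eigenvalues and multiplicities (the geometric multiplicity of λ is n − rank(A − λI), which equals the number of Jordan blocks for λ):
  λ = -3: algebraic multiplicity = 3, geometric multiplicity = 2

Determining the block sizes for each eigenvalue:
  λ = -3: 2 blocks summing to 3 forces exactly one block of size 2 and the rest size 1 → block sizes [2, 1]

Assembling the blocks gives a Jordan form
J =
  [-3,  1,  0]
  [ 0, -3,  0]
  [ 0,  0, -3]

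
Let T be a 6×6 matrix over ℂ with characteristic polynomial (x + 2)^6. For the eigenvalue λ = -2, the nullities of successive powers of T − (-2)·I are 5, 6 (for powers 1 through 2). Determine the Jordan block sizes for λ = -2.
Block sizes for λ = -2: [2, 1, 1, 1, 1]

From the dimensions of kernels of powers, the number of Jordan blocks of size at least j is d_j − d_{j−1} where d_j = dim ker(N^j) (with d_0 = 0). Computing the differences gives [5, 1].
The number of blocks of size exactly k is (#blocks of size ≥ k) − (#blocks of size ≥ k + 1), so the partition is: 4 block(s) of size 1, 1 block(s) of size 2.
In nonincreasing order the block sizes are [2, 1, 1, 1, 1].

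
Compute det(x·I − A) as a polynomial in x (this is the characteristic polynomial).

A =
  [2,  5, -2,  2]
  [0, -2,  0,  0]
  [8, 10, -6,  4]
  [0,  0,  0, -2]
x^4 + 8*x^3 + 24*x^2 + 32*x + 16

Expanding det(x·I − A) (e.g. by cofactor expansion or by noting that A is similar to its Jordan form J, which has the same characteristic polynomial as A) gives
  χ_A(x) = x^4 + 8*x^3 + 24*x^2 + 32*x + 16
which factors as (x + 2)^4. The eigenvalues (with algebraic multiplicities) are λ = -2 with multiplicity 4.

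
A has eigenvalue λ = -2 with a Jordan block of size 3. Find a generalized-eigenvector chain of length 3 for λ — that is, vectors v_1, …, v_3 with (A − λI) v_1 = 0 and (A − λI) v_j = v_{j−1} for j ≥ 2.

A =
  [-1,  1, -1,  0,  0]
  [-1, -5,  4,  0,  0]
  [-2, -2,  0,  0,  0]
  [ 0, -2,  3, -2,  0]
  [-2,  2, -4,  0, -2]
A Jordan chain for λ = -2 of length 3:
v_1 = (2, -6, -4, -4, 4)ᵀ
v_2 = (1, -1, -2, 0, -2)ᵀ
v_3 = (1, 0, 0, 0, 0)ᵀ

Let N = A − (-2)·I. We want v_3 with N^3 v_3 = 0 but N^2 v_3 ≠ 0; then v_{j-1} := N · v_j for j = 3, …, 2.

Pick v_3 = (1, 0, 0, 0, 0)ᵀ.
Then v_2 = N · v_3 = (1, -1, -2, 0, -2)ᵀ.
Then v_1 = N · v_2 = (2, -6, -4, -4, 4)ᵀ.

Sanity check: (A − (-2)·I) v_1 = (0, 0, 0, 0, 0)ᵀ = 0. ✓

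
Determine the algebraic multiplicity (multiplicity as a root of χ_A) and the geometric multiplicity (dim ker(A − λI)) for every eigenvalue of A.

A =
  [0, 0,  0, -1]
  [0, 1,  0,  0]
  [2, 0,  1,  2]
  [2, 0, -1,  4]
λ = 1: alg = 2, geom = 2; λ = 2: alg = 2, geom = 1

Step 1 — factor the characteristic polynomial to read off the algebraic multiplicities:
  χ_A(x) = (x - 2)^2*(x - 1)^2

Step 2 — compute geometric multiplicities via the rank-nullity identity g(λ) = n − rank(A − λI):
  rank(A − (1)·I) = 2, so dim ker(A − (1)·I) = n − 2 = 2
  rank(A − (2)·I) = 3, so dim ker(A − (2)·I) = n − 3 = 1

Summary:
  λ = 1: algebraic multiplicity = 2, geometric multiplicity = 2
  λ = 2: algebraic multiplicity = 2, geometric multiplicity = 1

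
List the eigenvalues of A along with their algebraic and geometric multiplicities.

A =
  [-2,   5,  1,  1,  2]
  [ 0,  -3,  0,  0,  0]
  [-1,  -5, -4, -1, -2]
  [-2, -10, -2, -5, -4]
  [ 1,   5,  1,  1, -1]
λ = -3: alg = 5, geom = 4

Step 1 — factor the characteristic polynomial to read off the algebraic multiplicities:
  χ_A(x) = (x + 3)^5

Step 2 — compute geometric multiplicities via the rank-nullity identity g(λ) = n − rank(A − λI):
  rank(A − (-3)·I) = 1, so dim ker(A − (-3)·I) = n − 1 = 4

Summary:
  λ = -3: algebraic multiplicity = 5, geometric multiplicity = 4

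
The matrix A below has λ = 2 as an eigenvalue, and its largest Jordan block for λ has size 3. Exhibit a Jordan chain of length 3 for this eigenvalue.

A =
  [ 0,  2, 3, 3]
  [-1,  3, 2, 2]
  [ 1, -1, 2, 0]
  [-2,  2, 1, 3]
A Jordan chain for λ = 2 of length 3:
v_1 = (-1, -1, -1, 1)ᵀ
v_2 = (-2, -1, 1, -2)ᵀ
v_3 = (1, 0, 0, 0)ᵀ

Let N = A − (2)·I. We want v_3 with N^3 v_3 = 0 but N^2 v_3 ≠ 0; then v_{j-1} := N · v_j for j = 3, …, 2.

Pick v_3 = (1, 0, 0, 0)ᵀ.
Then v_2 = N · v_3 = (-2, -1, 1, -2)ᵀ.
Then v_1 = N · v_2 = (-1, -1, -1, 1)ᵀ.

Sanity check: (A − (2)·I) v_1 = (0, 0, 0, 0)ᵀ = 0. ✓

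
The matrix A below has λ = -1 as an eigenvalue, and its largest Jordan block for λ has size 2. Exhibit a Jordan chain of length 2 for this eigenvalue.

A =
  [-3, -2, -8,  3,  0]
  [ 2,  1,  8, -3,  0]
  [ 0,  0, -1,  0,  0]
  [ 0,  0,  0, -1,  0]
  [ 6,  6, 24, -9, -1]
A Jordan chain for λ = -1 of length 2:
v_1 = (-2, 2, 0, 0, 6)ᵀ
v_2 = (1, 0, 0, 0, 0)ᵀ

Let N = A − (-1)·I. We want v_2 with N^2 v_2 = 0 but N^1 v_2 ≠ 0; then v_{j-1} := N · v_j for j = 2, …, 2.

Pick v_2 = (1, 0, 0, 0, 0)ᵀ.
Then v_1 = N · v_2 = (-2, 2, 0, 0, 6)ᵀ.

Sanity check: (A − (-1)·I) v_1 = (0, 0, 0, 0, 0)ᵀ = 0. ✓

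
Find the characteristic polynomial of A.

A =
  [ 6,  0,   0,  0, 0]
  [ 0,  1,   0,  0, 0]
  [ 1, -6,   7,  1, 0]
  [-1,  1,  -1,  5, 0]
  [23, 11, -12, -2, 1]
x^5 - 20*x^4 + 145*x^3 - 450*x^2 + 540*x - 216

Expanding det(x·I − A) (e.g. by cofactor expansion or by noting that A is similar to its Jordan form J, which has the same characteristic polynomial as A) gives
  χ_A(x) = x^5 - 20*x^4 + 145*x^3 - 450*x^2 + 540*x - 216
which factors as (x - 6)^3*(x - 1)^2. The eigenvalues (with algebraic multiplicities) are λ = 1 with multiplicity 2, λ = 6 with multiplicity 3.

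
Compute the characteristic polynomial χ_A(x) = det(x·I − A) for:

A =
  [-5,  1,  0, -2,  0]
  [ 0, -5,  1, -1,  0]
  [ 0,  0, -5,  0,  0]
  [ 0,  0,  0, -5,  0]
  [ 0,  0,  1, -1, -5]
x^5 + 25*x^4 + 250*x^3 + 1250*x^2 + 3125*x + 3125

Expanding det(x·I − A) (e.g. by cofactor expansion or by noting that A is similar to its Jordan form J, which has the same characteristic polynomial as A) gives
  χ_A(x) = x^5 + 25*x^4 + 250*x^3 + 1250*x^2 + 3125*x + 3125
which factors as (x + 5)^5. The eigenvalues (with algebraic multiplicities) are λ = -5 with multiplicity 5.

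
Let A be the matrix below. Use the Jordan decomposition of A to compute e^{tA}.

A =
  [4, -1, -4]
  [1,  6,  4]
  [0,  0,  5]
e^{tA} =
  [-t*exp(5*t) + exp(5*t), -t*exp(5*t), -4*t*exp(5*t)]
  [t*exp(5*t), t*exp(5*t) + exp(5*t), 4*t*exp(5*t)]
  [0, 0, exp(5*t)]

Strategy: write A = P · J · P⁻¹ where J is a Jordan canonical form, so e^{tA} = P · e^{tJ} · P⁻¹, and e^{tJ} can be computed block-by-block.

A has Jordan form
J =
  [5, 1, 0]
  [0, 5, 0]
  [0, 0, 5]
(up to reordering of blocks).

Per-block formulas:
  For a 2×2 Jordan block J_2(5): exp(t · J_2(5)) = e^(5t)·(I + t·N), where N is the 2×2 nilpotent shift.
  For a 1×1 block at λ = 5: exp(t · [5]) = [e^(5t)].

After assembling e^{tJ} and conjugating by P, we get:

e^{tA} =
  [-t*exp(5*t) + exp(5*t), -t*exp(5*t), -4*t*exp(5*t)]
  [t*exp(5*t), t*exp(5*t) + exp(5*t), 4*t*exp(5*t)]
  [0, 0, exp(5*t)]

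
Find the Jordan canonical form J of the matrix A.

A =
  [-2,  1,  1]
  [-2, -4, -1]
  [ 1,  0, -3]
J_3(-3)

The characteristic polynomial is
  det(x·I − A) = x^3 + 9*x^2 + 27*x + 27 = (x + 3)^3

Eigenvalues and multiplicities (the geometric multiplicity of λ is n − rank(A − λI), which equals the number of Jordan blocks for λ):
  λ = -3: algebraic multiplicity = 3, geometric multiplicity = 1

Determining the block sizes for each eigenvalue:
  λ = -3: one block (gm = 1), so the single block has size am = 3 → block sizes [3]

Assembling the blocks gives a Jordan form
J =
  [-3,  1,  0]
  [ 0, -3,  1]
  [ 0,  0, -3]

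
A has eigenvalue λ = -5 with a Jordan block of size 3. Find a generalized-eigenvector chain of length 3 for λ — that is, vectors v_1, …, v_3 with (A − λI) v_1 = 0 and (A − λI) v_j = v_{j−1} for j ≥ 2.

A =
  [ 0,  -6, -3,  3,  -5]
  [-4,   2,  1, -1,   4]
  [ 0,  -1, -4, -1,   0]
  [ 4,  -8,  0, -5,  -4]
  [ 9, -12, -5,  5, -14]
A Jordan chain for λ = -5 of length 3:
v_1 = (-1, 0, 0, 0, -1)ᵀ
v_2 = (4, -1, -1, 0, 6)ᵀ
v_3 = (2, 1, 0, 0, 0)ᵀ

Let N = A − (-5)·I. We want v_3 with N^3 v_3 = 0 but N^2 v_3 ≠ 0; then v_{j-1} := N · v_j for j = 3, …, 2.

Pick v_3 = (2, 1, 0, 0, 0)ᵀ.
Then v_2 = N · v_3 = (4, -1, -1, 0, 6)ᵀ.
Then v_1 = N · v_2 = (-1, 0, 0, 0, -1)ᵀ.

Sanity check: (A − (-5)·I) v_1 = (0, 0, 0, 0, 0)ᵀ = 0. ✓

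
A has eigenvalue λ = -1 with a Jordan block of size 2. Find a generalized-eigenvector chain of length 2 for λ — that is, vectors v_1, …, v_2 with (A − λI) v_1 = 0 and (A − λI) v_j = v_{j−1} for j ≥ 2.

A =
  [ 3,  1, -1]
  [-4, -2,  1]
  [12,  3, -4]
A Jordan chain for λ = -1 of length 2:
v_1 = (4, -4, 12)ᵀ
v_2 = (1, 0, 0)ᵀ

Let N = A − (-1)·I. We want v_2 with N^2 v_2 = 0 but N^1 v_2 ≠ 0; then v_{j-1} := N · v_j for j = 2, …, 2.

Pick v_2 = (1, 0, 0)ᵀ.
Then v_1 = N · v_2 = (4, -4, 12)ᵀ.

Sanity check: (A − (-1)·I) v_1 = (0, 0, 0)ᵀ = 0. ✓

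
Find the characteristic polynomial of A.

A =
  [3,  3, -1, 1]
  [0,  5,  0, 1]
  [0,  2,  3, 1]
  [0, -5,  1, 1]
x^4 - 12*x^3 + 54*x^2 - 108*x + 81

Expanding det(x·I − A) (e.g. by cofactor expansion or by noting that A is similar to its Jordan form J, which has the same characteristic polynomial as A) gives
  χ_A(x) = x^4 - 12*x^3 + 54*x^2 - 108*x + 81
which factors as (x - 3)^4. The eigenvalues (with algebraic multiplicities) are λ = 3 with multiplicity 4.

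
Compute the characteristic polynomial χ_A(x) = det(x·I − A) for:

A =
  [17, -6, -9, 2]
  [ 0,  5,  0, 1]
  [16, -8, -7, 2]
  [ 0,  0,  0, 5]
x^4 - 20*x^3 + 150*x^2 - 500*x + 625

Expanding det(x·I − A) (e.g. by cofactor expansion or by noting that A is similar to its Jordan form J, which has the same characteristic polynomial as A) gives
  χ_A(x) = x^4 - 20*x^3 + 150*x^2 - 500*x + 625
which factors as (x - 5)^4. The eigenvalues (with algebraic multiplicities) are λ = 5 with multiplicity 4.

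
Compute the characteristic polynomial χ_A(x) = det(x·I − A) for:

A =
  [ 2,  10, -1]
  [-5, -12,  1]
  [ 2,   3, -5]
x^3 + 15*x^2 + 75*x + 125

Expanding det(x·I − A) (e.g. by cofactor expansion or by noting that A is similar to its Jordan form J, which has the same characteristic polynomial as A) gives
  χ_A(x) = x^3 + 15*x^2 + 75*x + 125
which factors as (x + 5)^3. The eigenvalues (with algebraic multiplicities) are λ = -5 with multiplicity 3.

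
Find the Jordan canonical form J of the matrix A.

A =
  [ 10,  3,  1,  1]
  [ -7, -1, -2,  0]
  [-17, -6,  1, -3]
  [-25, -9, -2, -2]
J_3(2) ⊕ J_1(2)

The characteristic polynomial is
  det(x·I − A) = x^4 - 8*x^3 + 24*x^2 - 32*x + 16 = (x - 2)^4

Eigenvalues and multiplicities (the geometric multiplicity of λ is n − rank(A − λI), which equals the number of Jordan blocks for λ):
  λ = 2: algebraic multiplicity = 4, geometric multiplicity = 2

Determining the block sizes for each eigenvalue:
  λ = 2: with am = 4 and gm = 2, the partition is not yet determined (e.g. several partitions of 4 into 2 parts exist). Let N = A − (2)·I. Computing rank(N^1) = 2, rank(N^2) = 1, rank(N^3) = 0; the number of blocks of size ≥ j is rank(N^{j−1}) − rank(N^j), giving [2, 1, 1]. So we have 1 block(s) of size 3, 1 block(s) of size 1 → block sizes [3, 1]

Assembling the blocks gives a Jordan form
J =
  [2, 1, 0, 0]
  [0, 2, 1, 0]
  [0, 0, 2, 0]
  [0, 0, 0, 2]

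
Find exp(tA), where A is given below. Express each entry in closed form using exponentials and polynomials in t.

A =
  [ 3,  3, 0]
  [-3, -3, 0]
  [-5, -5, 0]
e^{tA} =
  [3*t + 1, 3*t, 0]
  [-3*t, 1 - 3*t, 0]
  [-5*t, -5*t, 1]

Strategy: write A = P · J · P⁻¹ where J is a Jordan canonical form, so e^{tA} = P · e^{tJ} · P⁻¹, and e^{tJ} can be computed block-by-block.

A has Jordan form
J =
  [0, 1, 0]
  [0, 0, 0]
  [0, 0, 0]
(up to reordering of blocks).

Per-block formulas:
  For a 1×1 block at λ = 0: exp(t · [0]) = [e^(0t)].
  For a 2×2 Jordan block J_2(0): exp(t · J_2(0)) = e^(0t)·(I + t·N), where N is the 2×2 nilpotent shift.

After assembling e^{tJ} and conjugating by P, we get:

e^{tA} =
  [3*t + 1, 3*t, 0]
  [-3*t, 1 - 3*t, 0]
  [-5*t, -5*t, 1]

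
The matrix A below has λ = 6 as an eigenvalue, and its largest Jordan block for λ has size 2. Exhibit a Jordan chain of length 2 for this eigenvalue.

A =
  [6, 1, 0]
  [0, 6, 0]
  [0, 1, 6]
A Jordan chain for λ = 6 of length 2:
v_1 = (1, 0, 1)ᵀ
v_2 = (0, 1, 0)ᵀ

Let N = A − (6)·I. We want v_2 with N^2 v_2 = 0 but N^1 v_2 ≠ 0; then v_{j-1} := N · v_j for j = 2, …, 2.

Pick v_2 = (0, 1, 0)ᵀ.
Then v_1 = N · v_2 = (1, 0, 1)ᵀ.

Sanity check: (A − (6)·I) v_1 = (0, 0, 0)ᵀ = 0. ✓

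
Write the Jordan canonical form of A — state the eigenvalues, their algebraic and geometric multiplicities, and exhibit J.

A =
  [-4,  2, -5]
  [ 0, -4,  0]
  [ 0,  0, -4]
J_2(-4) ⊕ J_1(-4)

The characteristic polynomial is
  det(x·I − A) = x^3 + 12*x^2 + 48*x + 64 = (x + 4)^3

Eigenvalues and multiplicities (the geometric multiplicity of λ is n − rank(A − λI), which equals the number of Jordan blocks for λ):
  λ = -4: algebraic multiplicity = 3, geometric multiplicity = 2

Determining the block sizes for each eigenvalue:
  λ = -4: 2 blocks summing to 3 forces exactly one block of size 2 and the rest size 1 → block sizes [2, 1]

Assembling the blocks gives a Jordan form
J =
  [-4,  1,  0]
  [ 0, -4,  0]
  [ 0,  0, -4]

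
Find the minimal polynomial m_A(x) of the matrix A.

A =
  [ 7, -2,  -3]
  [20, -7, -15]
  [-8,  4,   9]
x^2 - 6*x + 9

The characteristic polynomial is χ_A(x) = (x - 3)^3, so the eigenvalues are known. The minimal polynomial is
  m_A(x) = Π_λ (x − λ)^{k_λ}
where k_λ is the size of the *largest* Jordan block for λ (equivalently, the smallest k with (A − λI)^k v = 0 for every generalised eigenvector v of λ).

  λ = 3: largest Jordan block has size 2, contributing (x − 3)^2

So m_A(x) = (x - 3)^2 = x^2 - 6*x + 9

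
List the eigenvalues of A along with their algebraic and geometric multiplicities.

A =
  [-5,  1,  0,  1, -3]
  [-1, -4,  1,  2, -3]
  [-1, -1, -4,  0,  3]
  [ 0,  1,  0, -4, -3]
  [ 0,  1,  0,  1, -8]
λ = -5: alg = 5, geom = 3

Step 1 — factor the characteristic polynomial to read off the algebraic multiplicities:
  χ_A(x) = (x + 5)^5

Step 2 — compute geometric multiplicities via the rank-nullity identity g(λ) = n − rank(A − λI):
  rank(A − (-5)·I) = 2, so dim ker(A − (-5)·I) = n − 2 = 3

Summary:
  λ = -5: algebraic multiplicity = 5, geometric multiplicity = 3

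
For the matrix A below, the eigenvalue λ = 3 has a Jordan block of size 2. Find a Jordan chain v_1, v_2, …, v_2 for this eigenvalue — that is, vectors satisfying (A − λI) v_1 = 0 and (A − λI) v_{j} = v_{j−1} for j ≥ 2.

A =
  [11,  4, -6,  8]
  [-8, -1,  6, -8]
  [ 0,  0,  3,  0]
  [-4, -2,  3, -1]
A Jordan chain for λ = 3 of length 2:
v_1 = (8, -8, 0, -4)ᵀ
v_2 = (1, 0, 0, 0)ᵀ

Let N = A − (3)·I. We want v_2 with N^2 v_2 = 0 but N^1 v_2 ≠ 0; then v_{j-1} := N · v_j for j = 2, …, 2.

Pick v_2 = (1, 0, 0, 0)ᵀ.
Then v_1 = N · v_2 = (8, -8, 0, -4)ᵀ.

Sanity check: (A − (3)·I) v_1 = (0, 0, 0, 0)ᵀ = 0. ✓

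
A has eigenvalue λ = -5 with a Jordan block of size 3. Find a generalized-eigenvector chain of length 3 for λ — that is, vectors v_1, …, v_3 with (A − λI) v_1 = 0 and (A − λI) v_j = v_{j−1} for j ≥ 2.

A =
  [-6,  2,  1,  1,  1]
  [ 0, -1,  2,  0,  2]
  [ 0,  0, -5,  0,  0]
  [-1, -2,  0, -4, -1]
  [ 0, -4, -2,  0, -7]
A Jordan chain for λ = -5 of length 3:
v_1 = (-2, 0, 0, -2, 0)ᵀ
v_2 = (0, 0, 0, -2, 0)ᵀ
v_3 = (0, 1, -2, 0, 0)ᵀ

Let N = A − (-5)·I. We want v_3 with N^3 v_3 = 0 but N^2 v_3 ≠ 0; then v_{j-1} := N · v_j for j = 3, …, 2.

Pick v_3 = (0, 1, -2, 0, 0)ᵀ.
Then v_2 = N · v_3 = (0, 0, 0, -2, 0)ᵀ.
Then v_1 = N · v_2 = (-2, 0, 0, -2, 0)ᵀ.

Sanity check: (A − (-5)·I) v_1 = (0, 0, 0, 0, 0)ᵀ = 0. ✓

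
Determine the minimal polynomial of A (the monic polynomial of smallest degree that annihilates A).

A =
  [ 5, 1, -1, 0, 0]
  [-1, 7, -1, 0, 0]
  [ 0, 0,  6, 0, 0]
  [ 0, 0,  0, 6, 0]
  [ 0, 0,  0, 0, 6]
x^2 - 12*x + 36

The characteristic polynomial is χ_A(x) = (x - 6)^5, so the eigenvalues are known. The minimal polynomial is
  m_A(x) = Π_λ (x − λ)^{k_λ}
where k_λ is the size of the *largest* Jordan block for λ (equivalently, the smallest k with (A − λI)^k v = 0 for every generalised eigenvector v of λ).

  λ = 6: largest Jordan block has size 2, contributing (x − 6)^2

So m_A(x) = (x - 6)^2 = x^2 - 12*x + 36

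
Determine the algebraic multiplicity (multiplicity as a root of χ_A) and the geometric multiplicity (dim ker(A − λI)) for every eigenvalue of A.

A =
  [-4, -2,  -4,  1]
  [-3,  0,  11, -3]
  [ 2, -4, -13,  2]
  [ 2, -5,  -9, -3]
λ = -5: alg = 4, geom = 2

Step 1 — factor the characteristic polynomial to read off the algebraic multiplicities:
  χ_A(x) = (x + 5)^4

Step 2 — compute geometric multiplicities via the rank-nullity identity g(λ) = n − rank(A − λI):
  rank(A − (-5)·I) = 2, so dim ker(A − (-5)·I) = n − 2 = 2

Summary:
  λ = -5: algebraic multiplicity = 4, geometric multiplicity = 2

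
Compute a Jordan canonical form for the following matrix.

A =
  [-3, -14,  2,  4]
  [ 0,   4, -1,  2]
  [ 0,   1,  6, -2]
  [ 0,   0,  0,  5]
J_1(-3) ⊕ J_2(5) ⊕ J_1(5)

The characteristic polynomial is
  det(x·I − A) = x^4 - 12*x^3 + 30*x^2 + 100*x - 375 = (x - 5)^3*(x + 3)

Eigenvalues and multiplicities (the geometric multiplicity of λ is n − rank(A − λI), which equals the number of Jordan blocks for λ):
  λ = -3: algebraic multiplicity = 1, geometric multiplicity = 1
  λ = 5: algebraic multiplicity = 3, geometric multiplicity = 2

Determining the block sizes for each eigenvalue:
  λ = -3: one block (gm = 1), so the single block has size am = 1 → block sizes [1]
  λ = 5: 2 blocks summing to 3 forces exactly one block of size 2 and the rest size 1 → block sizes [2, 1]

Assembling the blocks gives a Jordan form
J =
  [-3, 0, 0, 0]
  [ 0, 5, 1, 0]
  [ 0, 0, 5, 0]
  [ 0, 0, 0, 5]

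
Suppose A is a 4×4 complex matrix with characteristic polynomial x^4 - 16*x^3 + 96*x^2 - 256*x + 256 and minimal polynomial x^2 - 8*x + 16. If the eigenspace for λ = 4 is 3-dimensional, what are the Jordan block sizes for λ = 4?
Block sizes for λ = 4: [2, 1, 1]

Step 1 — from the characteristic polynomial, algebraic multiplicity of λ = 4 is 4. From dim ker(A − (4)·I) = 3, there are exactly 3 Jordan blocks for λ = 4.
Step 2 — from the minimal polynomial, the factor (x − 4)^2 tells us the largest block for λ = 4 has size 2.
Step 3 — with total size 4, 3 blocks, and largest block 2, the block sizes (in nonincreasing order) are [2, 1, 1].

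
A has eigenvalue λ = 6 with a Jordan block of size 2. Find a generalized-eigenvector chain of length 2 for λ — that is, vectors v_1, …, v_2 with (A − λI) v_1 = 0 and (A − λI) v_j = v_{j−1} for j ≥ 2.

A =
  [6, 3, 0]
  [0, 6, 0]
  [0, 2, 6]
A Jordan chain for λ = 6 of length 2:
v_1 = (3, 0, 2)ᵀ
v_2 = (0, 1, 0)ᵀ

Let N = A − (6)·I. We want v_2 with N^2 v_2 = 0 but N^1 v_2 ≠ 0; then v_{j-1} := N · v_j for j = 2, …, 2.

Pick v_2 = (0, 1, 0)ᵀ.
Then v_1 = N · v_2 = (3, 0, 2)ᵀ.

Sanity check: (A − (6)·I) v_1 = (0, 0, 0)ᵀ = 0. ✓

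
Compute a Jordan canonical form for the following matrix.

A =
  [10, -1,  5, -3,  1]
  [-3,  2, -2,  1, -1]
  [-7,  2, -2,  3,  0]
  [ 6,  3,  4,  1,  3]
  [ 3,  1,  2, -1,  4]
J_3(3) ⊕ J_2(3)

The characteristic polynomial is
  det(x·I − A) = x^5 - 15*x^4 + 90*x^3 - 270*x^2 + 405*x - 243 = (x - 3)^5

Eigenvalues and multiplicities (the geometric multiplicity of λ is n − rank(A − λI), which equals the number of Jordan blocks for λ):
  λ = 3: algebraic multiplicity = 5, geometric multiplicity = 2

Determining the block sizes for each eigenvalue:
  λ = 3: with am = 5 and gm = 2, the partition is not yet determined (e.g. several partitions of 5 into 2 parts exist). Let N = A − (3)·I. Computing rank(N^1) = 3, rank(N^2) = 1, rank(N^3) = 0; the number of blocks of size ≥ j is rank(N^{j−1}) − rank(N^j), giving [2, 2, 1]. So we have 1 block(s) of size 3, 1 block(s) of size 2 → block sizes [3, 2]

Assembling the blocks gives a Jordan form
J =
  [3, 1, 0, 0, 0]
  [0, 3, 1, 0, 0]
  [0, 0, 3, 0, 0]
  [0, 0, 0, 3, 1]
  [0, 0, 0, 0, 3]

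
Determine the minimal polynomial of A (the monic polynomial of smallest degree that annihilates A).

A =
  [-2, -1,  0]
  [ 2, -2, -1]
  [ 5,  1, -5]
x^3 + 9*x^2 + 27*x + 27

The characteristic polynomial is χ_A(x) = (x + 3)^3, so the eigenvalues are known. The minimal polynomial is
  m_A(x) = Π_λ (x − λ)^{k_λ}
where k_λ is the size of the *largest* Jordan block for λ (equivalently, the smallest k with (A − λI)^k v = 0 for every generalised eigenvector v of λ).

  λ = -3: largest Jordan block has size 3, contributing (x + 3)^3

So m_A(x) = (x + 3)^3 = x^3 + 9*x^2 + 27*x + 27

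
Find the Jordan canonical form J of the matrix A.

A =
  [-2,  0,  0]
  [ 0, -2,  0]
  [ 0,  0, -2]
J_1(-2) ⊕ J_1(-2) ⊕ J_1(-2)

The characteristic polynomial is
  det(x·I − A) = x^3 + 6*x^2 + 12*x + 8 = (x + 2)^3

Eigenvalues and multiplicities (the geometric multiplicity of λ is n − rank(A − λI), which equals the number of Jordan blocks for λ):
  λ = -2: algebraic multiplicity = 3, geometric multiplicity = 3

Determining the block sizes for each eigenvalue:
  λ = -2: gm = am = 3, so every block has size 1 → block sizes [1, 1, 1]

Assembling the blocks gives a Jordan form
J =
  [-2,  0,  0]
  [ 0, -2,  0]
  [ 0,  0, -2]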